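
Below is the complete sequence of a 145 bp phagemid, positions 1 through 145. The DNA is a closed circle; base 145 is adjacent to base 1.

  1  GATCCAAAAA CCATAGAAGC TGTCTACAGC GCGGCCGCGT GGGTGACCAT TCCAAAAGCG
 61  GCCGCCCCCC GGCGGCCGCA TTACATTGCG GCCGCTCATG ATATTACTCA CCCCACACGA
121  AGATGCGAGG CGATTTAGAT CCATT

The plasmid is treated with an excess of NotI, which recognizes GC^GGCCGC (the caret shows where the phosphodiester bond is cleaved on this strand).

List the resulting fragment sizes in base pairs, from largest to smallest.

NotI sites (GCGGCCGC) start at positions 31, 58, 72, 88.
NotI cuts after base 2 of each site, so after positions 32, 59, 73, 89.
Circular molecule, 4 cuts → 4 fragments:
  33–59 → 27 bp
  60–73 → 14 bp
  74–89 → 16 bp
  90–145 then 1–32 → 56 + 32 = 88 bp
Sorted largest to smallest: 88, 27, 16, 14 bp.

88, 27, 16, 14 bp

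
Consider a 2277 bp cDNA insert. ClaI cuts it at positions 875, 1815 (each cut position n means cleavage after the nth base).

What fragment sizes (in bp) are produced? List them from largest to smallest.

Linear molecule, 2 cuts → 3 fragments:
  875 − 0 = 875 bp
  1815 − 875 = 940 bp
  2277 − 1815 = 462 bp
Sorted largest to smallest: 940, 875, 462 bp.

940, 875, 462 bp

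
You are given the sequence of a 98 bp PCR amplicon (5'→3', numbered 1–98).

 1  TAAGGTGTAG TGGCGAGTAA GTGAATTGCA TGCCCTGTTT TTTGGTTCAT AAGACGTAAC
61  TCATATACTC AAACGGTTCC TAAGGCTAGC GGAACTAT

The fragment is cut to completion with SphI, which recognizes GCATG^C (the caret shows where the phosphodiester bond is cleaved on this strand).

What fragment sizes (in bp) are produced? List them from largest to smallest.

66, 32 bp

The SphI site (GCATGC) starts at position 28.
SphI cuts after base 5 of each site (before the last base), so after position 32.
Linear molecule, 1 cut → 2 fragments:
  1–32 → 32 bp
  33–98 → 66 bp
Sorted largest to smallest: 66, 32 bp.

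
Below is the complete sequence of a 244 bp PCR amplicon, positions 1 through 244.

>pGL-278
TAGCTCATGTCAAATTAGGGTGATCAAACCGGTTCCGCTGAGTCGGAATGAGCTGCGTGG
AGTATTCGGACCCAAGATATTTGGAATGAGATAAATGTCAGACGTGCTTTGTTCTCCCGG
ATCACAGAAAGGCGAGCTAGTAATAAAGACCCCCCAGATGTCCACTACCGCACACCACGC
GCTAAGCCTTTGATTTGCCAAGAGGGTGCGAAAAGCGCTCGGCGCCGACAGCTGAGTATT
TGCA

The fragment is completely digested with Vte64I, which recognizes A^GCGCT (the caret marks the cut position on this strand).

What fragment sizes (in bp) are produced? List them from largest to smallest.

The Vte64I site (AGCGCT) starts at position 214.
Vte64I cuts after the first base of each site, so after position 214.
Linear molecule, 1 cut → 2 fragments:
  1–214 → 214 bp
  215–244 → 30 bp
Sorted largest to smallest: 214, 30 bp.

214, 30 bp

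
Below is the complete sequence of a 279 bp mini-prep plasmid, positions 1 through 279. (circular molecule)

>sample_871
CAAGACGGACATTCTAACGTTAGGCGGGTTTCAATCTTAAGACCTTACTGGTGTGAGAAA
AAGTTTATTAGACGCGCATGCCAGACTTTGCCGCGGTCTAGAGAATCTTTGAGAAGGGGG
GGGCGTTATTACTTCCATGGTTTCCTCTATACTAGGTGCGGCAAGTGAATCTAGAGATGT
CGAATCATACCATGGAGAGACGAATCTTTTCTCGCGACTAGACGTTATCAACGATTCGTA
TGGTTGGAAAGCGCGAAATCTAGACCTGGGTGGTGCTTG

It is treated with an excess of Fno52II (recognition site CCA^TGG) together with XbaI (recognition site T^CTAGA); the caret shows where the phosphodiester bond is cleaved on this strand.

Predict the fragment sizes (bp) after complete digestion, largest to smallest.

117, 67, 40, 33, 22 bp

Fno52II sites (CCATGG) start at positions 135, 190.
Fno52II cuts after base 3 of each site, so after positions 137, 192.
XbaI sites (TCTAGA) start at positions 97, 170, 259.
XbaI cuts after the first base of each site, so after positions 97, 170, 259.
Combined cut positions: 97, 137, 170, 192, 259.
Circular molecule, 5 cuts → 5 fragments:
  98–137 → 40 bp
  138–170 → 33 bp
  171–192 → 22 bp
  193–259 → 67 bp
  260–279 then 1–97 → 20 + 97 = 117 bp
Sorted largest to smallest: 117, 67, 40, 33, 22 bp.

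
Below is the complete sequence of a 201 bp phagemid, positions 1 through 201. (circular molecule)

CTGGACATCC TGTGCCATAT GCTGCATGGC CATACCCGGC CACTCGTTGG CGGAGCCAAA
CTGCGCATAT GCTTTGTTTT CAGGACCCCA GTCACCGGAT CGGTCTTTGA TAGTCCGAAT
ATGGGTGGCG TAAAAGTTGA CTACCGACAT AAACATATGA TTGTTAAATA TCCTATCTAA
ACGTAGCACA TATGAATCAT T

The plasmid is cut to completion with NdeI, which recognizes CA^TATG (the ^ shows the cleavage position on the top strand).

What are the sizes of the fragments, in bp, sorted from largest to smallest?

88, 50, 35, 28 bp

NdeI sites (CATATG) start at positions 16, 66, 154, 189.
NdeI cuts after base 2 of each site, so after positions 17, 67, 155, 190.
Circular molecule, 4 cuts → 4 fragments:
  18–67 → 50 bp
  68–155 → 88 bp
  156–190 → 35 bp
  191–201 then 1–17 → 11 + 17 = 28 bp
Sorted largest to smallest: 88, 50, 35, 28 bp.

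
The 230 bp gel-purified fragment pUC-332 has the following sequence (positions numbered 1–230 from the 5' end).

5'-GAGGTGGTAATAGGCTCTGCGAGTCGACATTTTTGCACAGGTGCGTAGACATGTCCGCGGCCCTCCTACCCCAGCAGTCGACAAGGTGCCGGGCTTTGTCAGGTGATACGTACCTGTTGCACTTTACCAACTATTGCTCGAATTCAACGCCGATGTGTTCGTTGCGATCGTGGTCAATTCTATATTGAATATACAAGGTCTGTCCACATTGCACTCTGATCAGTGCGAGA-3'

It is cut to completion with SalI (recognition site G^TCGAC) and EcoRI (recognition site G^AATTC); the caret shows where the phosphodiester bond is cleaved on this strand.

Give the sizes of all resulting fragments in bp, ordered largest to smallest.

90, 63, 54, 23 bp

SalI sites (GTCGAC) start at positions 23, 77.
SalI cuts after the first base of each site, so after positions 23, 77.
The EcoRI site (GAATTC) starts at position 140.
EcoRI cuts after the first base of each site, so after position 140.
Combined cut positions: 23, 77, 140.
Linear molecule, 3 cuts → 4 fragments:
  1–23 → 23 bp
  24–77 → 54 bp
  78–140 → 63 bp
  141–230 → 90 bp
Sorted largest to smallest: 90, 63, 54, 23 bp.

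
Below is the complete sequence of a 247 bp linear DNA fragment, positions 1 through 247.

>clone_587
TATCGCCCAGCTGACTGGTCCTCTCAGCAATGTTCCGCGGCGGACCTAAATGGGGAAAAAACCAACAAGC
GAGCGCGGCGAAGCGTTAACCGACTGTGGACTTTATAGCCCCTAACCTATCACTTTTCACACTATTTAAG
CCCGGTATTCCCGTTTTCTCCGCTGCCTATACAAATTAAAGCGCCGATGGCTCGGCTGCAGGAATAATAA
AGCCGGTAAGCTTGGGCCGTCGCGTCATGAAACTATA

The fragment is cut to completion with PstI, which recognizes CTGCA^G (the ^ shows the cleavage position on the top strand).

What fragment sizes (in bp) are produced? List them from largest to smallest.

The PstI site (CTGCAG) starts at position 196.
PstI cuts after base 5 of each site (before the last base), so after position 200.
Linear molecule, 1 cut → 2 fragments:
  1–200 → 200 bp
  201–247 → 47 bp
Sorted largest to smallest: 200, 47 bp.

200, 47 bp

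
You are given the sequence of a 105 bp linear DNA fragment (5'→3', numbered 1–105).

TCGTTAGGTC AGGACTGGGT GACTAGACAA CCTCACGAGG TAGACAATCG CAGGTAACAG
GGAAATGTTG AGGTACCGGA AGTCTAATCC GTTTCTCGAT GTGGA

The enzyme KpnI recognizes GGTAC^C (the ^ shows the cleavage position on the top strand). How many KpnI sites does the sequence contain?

1

GGTACC occurs starting at position 72.
KpnI cuts at 1 site.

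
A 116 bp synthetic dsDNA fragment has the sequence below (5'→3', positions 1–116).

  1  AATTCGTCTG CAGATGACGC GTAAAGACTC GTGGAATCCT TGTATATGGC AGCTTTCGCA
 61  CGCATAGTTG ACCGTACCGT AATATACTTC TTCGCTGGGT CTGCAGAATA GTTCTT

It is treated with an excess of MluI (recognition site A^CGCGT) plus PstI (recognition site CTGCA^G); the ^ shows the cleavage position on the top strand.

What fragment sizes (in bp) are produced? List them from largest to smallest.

The MluI site (ACGCGT) starts at position 17.
MluI cuts after the first base of each site, so after position 17.
PstI sites (CTGCAG) start at positions 8, 101.
PstI cuts after base 5 of each site (before the last base), so after positions 12, 105.
Combined cut positions: 12, 17, 105.
Linear molecule, 3 cuts → 4 fragments:
  1–12 → 12 bp
  13–17 → 5 bp
  18–105 → 88 bp
  106–116 → 11 bp
Sorted largest to smallest: 88, 12, 11, 5 bp.

88, 12, 11, 5 bp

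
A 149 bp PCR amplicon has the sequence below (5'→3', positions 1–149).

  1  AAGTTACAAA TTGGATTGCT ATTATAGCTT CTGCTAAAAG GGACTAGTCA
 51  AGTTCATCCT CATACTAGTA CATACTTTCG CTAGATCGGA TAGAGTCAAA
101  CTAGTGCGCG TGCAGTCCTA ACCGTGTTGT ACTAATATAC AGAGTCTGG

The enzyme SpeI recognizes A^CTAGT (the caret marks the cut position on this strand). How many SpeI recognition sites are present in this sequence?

3

ACTAGT occurs starting at positions 43, 64, 100.
SpeI cuts at 3 sites.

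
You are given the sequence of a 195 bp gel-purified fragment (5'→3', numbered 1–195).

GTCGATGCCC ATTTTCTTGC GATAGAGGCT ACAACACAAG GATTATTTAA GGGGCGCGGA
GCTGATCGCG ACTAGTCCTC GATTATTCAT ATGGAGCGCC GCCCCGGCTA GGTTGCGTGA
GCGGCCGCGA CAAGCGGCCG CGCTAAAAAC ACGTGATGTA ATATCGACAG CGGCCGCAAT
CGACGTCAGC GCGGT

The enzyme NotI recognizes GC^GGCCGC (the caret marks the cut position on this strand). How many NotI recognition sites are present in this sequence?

3

GCGGCCGC occurs starting at positions 121, 134, 170.
NotI cuts at 3 sites.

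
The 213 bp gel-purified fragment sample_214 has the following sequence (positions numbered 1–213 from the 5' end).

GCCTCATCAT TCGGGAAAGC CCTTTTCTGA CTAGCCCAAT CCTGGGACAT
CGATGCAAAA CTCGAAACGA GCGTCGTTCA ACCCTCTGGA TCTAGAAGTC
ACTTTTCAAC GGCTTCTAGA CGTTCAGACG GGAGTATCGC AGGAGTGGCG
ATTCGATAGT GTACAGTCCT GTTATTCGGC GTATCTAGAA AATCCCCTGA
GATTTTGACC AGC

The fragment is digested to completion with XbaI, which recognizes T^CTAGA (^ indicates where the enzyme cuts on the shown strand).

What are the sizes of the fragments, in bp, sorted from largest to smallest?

91, 69, 29, 24 bp

XbaI sites (TCTAGA) start at positions 91, 115, 184.
XbaI cuts after the first base of each site, so after positions 91, 115, 184.
Linear molecule, 3 cuts → 4 fragments:
  1–91 → 91 bp
  92–115 → 24 bp
  116–184 → 69 bp
  185–213 → 29 bp
Sorted largest to smallest: 91, 69, 29, 24 bp.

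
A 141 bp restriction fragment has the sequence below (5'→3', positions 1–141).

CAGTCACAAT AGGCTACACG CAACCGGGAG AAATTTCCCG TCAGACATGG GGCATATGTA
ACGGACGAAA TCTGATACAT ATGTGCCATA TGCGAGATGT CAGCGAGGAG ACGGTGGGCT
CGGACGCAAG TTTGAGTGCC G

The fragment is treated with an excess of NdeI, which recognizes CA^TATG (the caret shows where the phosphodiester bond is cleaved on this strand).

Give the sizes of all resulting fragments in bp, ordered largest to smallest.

NdeI sites (CATATG) start at positions 53, 78, 87.
NdeI cuts after base 2 of each site, so after positions 54, 79, 88.
Linear molecule, 3 cuts → 4 fragments:
  1–54 → 54 bp
  55–79 → 25 bp
  80–88 → 9 bp
  89–141 → 53 bp
Sorted largest to smallest: 54, 53, 25, 9 bp.

54, 53, 25, 9 bp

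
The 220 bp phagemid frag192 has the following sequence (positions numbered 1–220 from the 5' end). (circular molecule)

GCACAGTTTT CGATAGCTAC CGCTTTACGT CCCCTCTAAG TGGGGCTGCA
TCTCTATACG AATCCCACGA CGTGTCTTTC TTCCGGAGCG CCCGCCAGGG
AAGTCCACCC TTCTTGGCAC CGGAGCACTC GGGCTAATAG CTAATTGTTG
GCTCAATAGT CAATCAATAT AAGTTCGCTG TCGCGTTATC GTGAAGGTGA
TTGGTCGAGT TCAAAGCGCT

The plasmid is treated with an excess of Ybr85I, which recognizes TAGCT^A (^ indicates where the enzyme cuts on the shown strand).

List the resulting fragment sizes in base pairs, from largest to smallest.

Ybr85I sites (TAGCTA) start at positions 14, 138.
Ybr85I cuts after base 5 of each site (before the last base), so after positions 18, 142.
Circular molecule, 2 cuts → 2 fragments:
  19–142 → 124 bp
  143–220 then 1–18 → 78 + 18 = 96 bp
Sorted largest to smallest: 124, 96 bp.

124, 96 bp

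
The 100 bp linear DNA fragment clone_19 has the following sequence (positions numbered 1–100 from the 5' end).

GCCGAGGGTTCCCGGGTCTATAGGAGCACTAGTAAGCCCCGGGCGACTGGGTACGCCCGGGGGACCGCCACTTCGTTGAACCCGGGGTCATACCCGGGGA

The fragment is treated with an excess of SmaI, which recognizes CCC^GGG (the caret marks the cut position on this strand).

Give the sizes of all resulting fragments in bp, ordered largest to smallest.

27, 25, 18, 13, 12, 5 bp

SmaI sites (CCCGGG) start at positions 11, 38, 56, 81, 93.
SmaI cuts after base 3 of each site, so after positions 13, 40, 58, 83, 95.
Linear molecule, 5 cuts → 6 fragments:
  1–13 → 13 bp
  14–40 → 27 bp
  41–58 → 18 bp
  59–83 → 25 bp
  84–95 → 12 bp
  96–100 → 5 bp
Sorted largest to smallest: 27, 25, 18, 13, 12, 5 bp.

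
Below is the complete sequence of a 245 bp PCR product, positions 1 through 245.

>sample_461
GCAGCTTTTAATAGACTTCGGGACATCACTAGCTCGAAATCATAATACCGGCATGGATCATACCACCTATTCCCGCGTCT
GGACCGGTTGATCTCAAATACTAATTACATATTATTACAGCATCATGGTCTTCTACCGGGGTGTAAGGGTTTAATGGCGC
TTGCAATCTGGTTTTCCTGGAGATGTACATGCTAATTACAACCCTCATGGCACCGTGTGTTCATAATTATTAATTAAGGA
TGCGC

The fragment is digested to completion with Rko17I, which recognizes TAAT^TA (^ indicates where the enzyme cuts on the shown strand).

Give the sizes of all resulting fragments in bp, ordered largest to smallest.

Rko17I sites (TAATTA) start at positions 102, 193, 224, 231.
Rko17I cuts after base 4 of each site, so after positions 105, 196, 227, 234.
Linear molecule, 4 cuts → 5 fragments:
  1–105 → 105 bp
  106–196 → 91 bp
  197–227 → 31 bp
  228–234 → 7 bp
  235–245 → 11 bp
Sorted largest to smallest: 105, 91, 31, 11, 7 bp.

105, 91, 31, 11, 7 bp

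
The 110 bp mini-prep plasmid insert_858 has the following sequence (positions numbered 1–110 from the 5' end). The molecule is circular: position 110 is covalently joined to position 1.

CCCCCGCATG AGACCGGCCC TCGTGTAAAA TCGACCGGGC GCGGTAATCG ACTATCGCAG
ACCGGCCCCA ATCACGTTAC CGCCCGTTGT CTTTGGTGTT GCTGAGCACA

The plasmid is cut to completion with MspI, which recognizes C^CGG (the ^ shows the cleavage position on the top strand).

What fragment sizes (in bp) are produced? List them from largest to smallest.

62, 27, 21 bp

MspI sites (CCGG) start at positions 14, 35, 62.
MspI cuts after the first base of each site, so after positions 14, 35, 62.
Circular molecule, 3 cuts → 3 fragments:
  15–35 → 21 bp
  36–62 → 27 bp
  63–110 then 1–14 → 48 + 14 = 62 bp
Sorted largest to smallest: 62, 27, 21 bp.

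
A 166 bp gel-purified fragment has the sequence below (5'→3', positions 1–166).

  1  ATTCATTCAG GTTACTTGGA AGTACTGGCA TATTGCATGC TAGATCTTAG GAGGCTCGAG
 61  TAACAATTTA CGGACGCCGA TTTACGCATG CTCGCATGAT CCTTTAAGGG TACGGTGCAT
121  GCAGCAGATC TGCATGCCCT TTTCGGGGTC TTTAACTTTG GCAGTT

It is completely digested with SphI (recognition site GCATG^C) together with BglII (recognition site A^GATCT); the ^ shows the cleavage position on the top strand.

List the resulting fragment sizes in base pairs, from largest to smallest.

SphI sites (GCATGC) start at positions 35, 86, 117, 132.
SphI cuts after base 5 of each site (before the last base), so after positions 39, 90, 121, 136.
BglII sites (AGATCT) start at positions 42, 126.
BglII cuts after the first base of each site, so after positions 42, 126.
Combined cut positions: 39, 42, 90, 121, 126, 136.
Linear molecule, 6 cuts → 7 fragments:
  1–39 → 39 bp
  40–42 → 3 bp
  43–90 → 48 bp
  91–121 → 31 bp
  122–126 → 5 bp
  127–136 → 10 bp
  137–166 → 30 bp
Sorted largest to smallest: 48, 39, 31, 30, 10, 5, 3 bp.

48, 39, 31, 30, 10, 5, 3 bp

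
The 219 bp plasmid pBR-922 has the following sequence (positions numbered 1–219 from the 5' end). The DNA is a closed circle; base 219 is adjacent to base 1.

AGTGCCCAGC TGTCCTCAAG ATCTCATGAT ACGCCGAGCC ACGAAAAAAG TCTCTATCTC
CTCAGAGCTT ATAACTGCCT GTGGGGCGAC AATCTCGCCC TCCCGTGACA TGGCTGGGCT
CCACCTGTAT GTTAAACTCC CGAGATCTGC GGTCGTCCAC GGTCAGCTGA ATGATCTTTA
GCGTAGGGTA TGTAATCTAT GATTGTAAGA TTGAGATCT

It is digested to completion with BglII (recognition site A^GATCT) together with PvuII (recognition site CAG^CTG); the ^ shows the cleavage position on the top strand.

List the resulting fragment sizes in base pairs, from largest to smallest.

124, 48, 23, 14, 10 bp

BglII sites (AGATCT) start at positions 19, 143, 214.
BglII cuts after the first base of each site, so after positions 19, 143, 214.
PvuII sites (CAGCTG) start at positions 7, 164.
PvuII cuts after base 3 of each site, so after positions 9, 166.
Combined cut positions: 9, 19, 143, 166, 214.
Circular molecule, 5 cuts → 5 fragments:
  10–19 → 10 bp
  20–143 → 124 bp
  144–166 → 23 bp
  167–214 → 48 bp
  215–219 then 1–9 → 5 + 9 = 14 bp
Sorted largest to smallest: 124, 48, 23, 14, 10 bp.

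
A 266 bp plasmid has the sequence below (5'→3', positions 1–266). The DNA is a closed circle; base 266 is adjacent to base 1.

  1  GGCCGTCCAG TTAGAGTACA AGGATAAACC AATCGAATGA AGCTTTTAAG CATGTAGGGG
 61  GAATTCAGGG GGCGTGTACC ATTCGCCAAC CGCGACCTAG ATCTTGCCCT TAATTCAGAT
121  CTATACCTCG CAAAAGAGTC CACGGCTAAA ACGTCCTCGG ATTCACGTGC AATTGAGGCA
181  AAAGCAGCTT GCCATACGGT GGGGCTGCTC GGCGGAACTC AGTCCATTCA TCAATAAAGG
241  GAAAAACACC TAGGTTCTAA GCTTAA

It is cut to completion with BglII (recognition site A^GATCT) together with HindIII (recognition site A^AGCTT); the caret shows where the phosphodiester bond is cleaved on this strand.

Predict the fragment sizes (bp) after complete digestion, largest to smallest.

BglII sites (AGATCT) start at positions 99, 117.
BglII cuts after the first base of each site, so after positions 99, 117.
HindIII sites (AAGCTT) start at positions 40, 259.
HindIII cuts after the first base of each site, so after positions 40, 259.
Combined cut positions: 40, 99, 117, 259.
Circular molecule, 4 cuts → 4 fragments:
  41–99 → 59 bp
  100–117 → 18 bp
  118–259 → 142 bp
  260–266 then 1–40 → 7 + 40 = 47 bp
Sorted largest to smallest: 142, 59, 47, 18 bp.

142, 59, 47, 18 bp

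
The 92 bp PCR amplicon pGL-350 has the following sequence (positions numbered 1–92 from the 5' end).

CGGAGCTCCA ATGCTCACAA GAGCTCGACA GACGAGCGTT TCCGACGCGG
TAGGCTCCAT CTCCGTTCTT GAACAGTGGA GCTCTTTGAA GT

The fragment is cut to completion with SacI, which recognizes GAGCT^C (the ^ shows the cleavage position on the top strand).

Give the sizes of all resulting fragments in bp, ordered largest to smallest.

SacI sites (GAGCTC) start at positions 3, 21, 79.
SacI cuts after base 5 of each site (before the last base), so after positions 7, 25, 83.
Linear molecule, 3 cuts → 4 fragments:
  1–7 → 7 bp
  8–25 → 18 bp
  26–83 → 58 bp
  84–92 → 9 bp
Sorted largest to smallest: 58, 18, 9, 7 bp.

58, 18, 9, 7 bp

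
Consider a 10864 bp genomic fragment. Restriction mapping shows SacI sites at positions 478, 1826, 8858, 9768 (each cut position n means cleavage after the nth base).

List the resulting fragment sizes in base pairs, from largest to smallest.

Linear molecule, 4 cuts → 5 fragments:
  478 − 0 = 478 bp
  1826 − 478 = 1348 bp
  8858 − 1826 = 7032 bp
  9768 − 8858 = 910 bp
  10864 − 9768 = 1096 bp
Sorted largest to smallest: 7032, 1348, 1096, 910, 478 bp.

7032, 1348, 1096, 910, 478 bp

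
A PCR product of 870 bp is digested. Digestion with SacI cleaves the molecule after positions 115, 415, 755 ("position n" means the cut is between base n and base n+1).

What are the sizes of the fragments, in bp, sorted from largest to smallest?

Linear molecule, 3 cuts → 4 fragments:
  115 − 0 = 115 bp
  415 − 115 = 300 bp
  755 − 415 = 340 bp
  870 − 755 = 115 bp
Sorted largest to smallest: 340, 300, 115, 115 bp.

340, 300, 115, 115 bp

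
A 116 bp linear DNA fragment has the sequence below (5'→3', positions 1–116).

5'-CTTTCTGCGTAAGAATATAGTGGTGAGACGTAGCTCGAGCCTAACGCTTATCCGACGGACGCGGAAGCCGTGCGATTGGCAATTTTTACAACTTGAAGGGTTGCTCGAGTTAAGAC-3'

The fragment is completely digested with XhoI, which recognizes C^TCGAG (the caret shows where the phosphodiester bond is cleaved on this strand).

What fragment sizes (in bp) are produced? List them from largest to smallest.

70, 34, 12 bp

XhoI sites (CTCGAG) start at positions 34, 104.
XhoI cuts after the first base of each site, so after positions 34, 104.
Linear molecule, 2 cuts → 3 fragments:
  1–34 → 34 bp
  35–104 → 70 bp
  105–116 → 12 bp
Sorted largest to smallest: 70, 34, 12 bp.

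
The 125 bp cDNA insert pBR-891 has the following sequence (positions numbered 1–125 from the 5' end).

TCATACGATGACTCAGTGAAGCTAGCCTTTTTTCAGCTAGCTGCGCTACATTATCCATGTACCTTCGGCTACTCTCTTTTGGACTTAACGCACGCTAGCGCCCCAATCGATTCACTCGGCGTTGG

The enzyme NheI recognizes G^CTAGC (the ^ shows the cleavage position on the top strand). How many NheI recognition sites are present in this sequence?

3

GCTAGC occurs starting at positions 21, 36, 94.
NheI cuts at 3 sites.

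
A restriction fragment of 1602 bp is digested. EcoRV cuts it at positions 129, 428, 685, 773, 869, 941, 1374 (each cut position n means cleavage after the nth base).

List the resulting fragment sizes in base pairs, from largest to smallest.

Linear molecule, 7 cuts → 8 fragments:
  129 − 0 = 129 bp
  428 − 129 = 299 bp
  685 − 428 = 257 bp
  773 − 685 = 88 bp
  869 − 773 = 96 bp
  941 − 869 = 72 bp
  1374 − 941 = 433 bp
  1602 − 1374 = 228 bp
Sorted largest to smallest: 433, 299, 257, 228, 129, 96, 88, 72 bp.

433, 299, 257, 228, 129, 96, 88, 72 bp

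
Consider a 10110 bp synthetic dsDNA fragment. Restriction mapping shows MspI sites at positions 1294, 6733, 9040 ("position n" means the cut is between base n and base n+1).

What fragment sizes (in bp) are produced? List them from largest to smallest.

Linear molecule, 3 cuts → 4 fragments:
  1294 − 0 = 1294 bp
  6733 − 1294 = 5439 bp
  9040 − 6733 = 2307 bp
  10110 − 9040 = 1070 bp
Sorted largest to smallest: 5439, 2307, 1294, 1070 bp.

5439, 2307, 1294, 1070 bp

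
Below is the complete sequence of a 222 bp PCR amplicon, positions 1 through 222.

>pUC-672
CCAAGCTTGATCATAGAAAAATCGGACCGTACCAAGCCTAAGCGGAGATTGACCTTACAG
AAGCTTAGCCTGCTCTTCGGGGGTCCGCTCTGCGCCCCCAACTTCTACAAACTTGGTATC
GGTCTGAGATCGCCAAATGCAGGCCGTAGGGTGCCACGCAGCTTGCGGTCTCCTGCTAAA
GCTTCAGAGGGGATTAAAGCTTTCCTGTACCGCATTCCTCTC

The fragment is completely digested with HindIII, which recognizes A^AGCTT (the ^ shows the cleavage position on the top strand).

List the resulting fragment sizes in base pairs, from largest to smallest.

HindIII sites (AAGCTT) start at positions 3, 61, 179, 197.
HindIII cuts after the first base of each site, so after positions 3, 61, 179, 197.
Linear molecule, 4 cuts → 5 fragments:
  1–3 → 3 bp
  4–61 → 58 bp
  62–179 → 118 bp
  180–197 → 18 bp
  198–222 → 25 bp
Sorted largest to smallest: 118, 58, 25, 18, 3 bp.

118, 58, 25, 18, 3 bp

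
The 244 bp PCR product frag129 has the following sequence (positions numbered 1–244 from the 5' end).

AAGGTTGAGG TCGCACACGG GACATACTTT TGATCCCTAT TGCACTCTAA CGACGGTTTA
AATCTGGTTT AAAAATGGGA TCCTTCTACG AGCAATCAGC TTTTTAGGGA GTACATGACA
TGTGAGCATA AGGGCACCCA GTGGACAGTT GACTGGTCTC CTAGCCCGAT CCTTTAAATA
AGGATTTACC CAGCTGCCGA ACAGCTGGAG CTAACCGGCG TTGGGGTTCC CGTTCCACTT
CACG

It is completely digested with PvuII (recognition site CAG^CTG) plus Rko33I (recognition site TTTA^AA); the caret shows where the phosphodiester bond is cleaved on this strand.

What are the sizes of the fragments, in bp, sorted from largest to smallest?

105, 60, 40, 17, 11, 11 bp

PvuII sites (CAGCTG) start at positions 191, 202.
PvuII cuts after base 3 of each site, so after positions 193, 204.
Rko33I sites (TTTAAA) start at positions 57, 68, 173.
Rko33I cuts after base 4 of each site, so after positions 60, 71, 176.
Combined cut positions: 60, 71, 176, 193, 204.
Linear molecule, 5 cuts → 6 fragments:
  1–60 → 60 bp
  61–71 → 11 bp
  72–176 → 105 bp
  177–193 → 17 bp
  194–204 → 11 bp
  205–244 → 40 bp
Sorted largest to smallest: 105, 60, 40, 17, 11, 11 bp.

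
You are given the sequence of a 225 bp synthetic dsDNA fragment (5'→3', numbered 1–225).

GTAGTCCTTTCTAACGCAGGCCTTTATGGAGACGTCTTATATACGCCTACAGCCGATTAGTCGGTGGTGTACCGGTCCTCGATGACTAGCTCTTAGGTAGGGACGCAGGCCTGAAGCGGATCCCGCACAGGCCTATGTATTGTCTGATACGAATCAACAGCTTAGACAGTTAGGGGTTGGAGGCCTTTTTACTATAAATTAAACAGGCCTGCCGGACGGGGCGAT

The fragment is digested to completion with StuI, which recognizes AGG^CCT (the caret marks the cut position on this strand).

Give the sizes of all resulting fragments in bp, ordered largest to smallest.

StuI sites (AGGCCT) start at positions 18, 107, 129, 181, 205.
StuI cuts after base 3 of each site, so after positions 20, 109, 131, 183, 207.
Linear molecule, 5 cuts → 6 fragments:
  1–20 → 20 bp
  21–109 → 89 bp
  110–131 → 22 bp
  132–183 → 52 bp
  184–207 → 24 bp
  208–225 → 18 bp
Sorted largest to smallest: 89, 52, 24, 22, 20, 18 bp.

89, 52, 24, 22, 20, 18 bp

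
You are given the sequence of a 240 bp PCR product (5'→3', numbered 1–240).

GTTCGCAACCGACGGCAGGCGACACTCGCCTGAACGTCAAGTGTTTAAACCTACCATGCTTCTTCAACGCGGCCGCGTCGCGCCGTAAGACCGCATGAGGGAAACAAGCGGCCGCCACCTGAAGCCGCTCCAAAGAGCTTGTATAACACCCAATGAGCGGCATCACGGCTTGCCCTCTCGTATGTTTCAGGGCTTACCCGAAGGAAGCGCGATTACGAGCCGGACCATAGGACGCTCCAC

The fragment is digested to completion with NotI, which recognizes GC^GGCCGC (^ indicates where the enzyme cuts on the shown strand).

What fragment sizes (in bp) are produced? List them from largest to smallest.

NotI sites (GCGGCCGC) start at positions 69, 108.
NotI cuts after base 2 of each site, so after positions 70, 109.
Linear molecule, 2 cuts → 3 fragments:
  1–70 → 70 bp
  71–109 → 39 bp
  110–240 → 131 bp
Sorted largest to smallest: 131, 70, 39 bp.

131, 70, 39 bp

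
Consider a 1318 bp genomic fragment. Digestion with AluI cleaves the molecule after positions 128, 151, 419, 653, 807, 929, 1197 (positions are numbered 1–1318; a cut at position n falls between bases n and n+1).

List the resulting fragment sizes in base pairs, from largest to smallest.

Linear molecule, 7 cuts → 8 fragments:
  128 − 0 = 128 bp
  151 − 128 = 23 bp
  419 − 151 = 268 bp
  653 − 419 = 234 bp
  807 − 653 = 154 bp
  929 − 807 = 122 bp
  1197 − 929 = 268 bp
  1318 − 1197 = 121 bp
Sorted largest to smallest: 268, 268, 234, 154, 128, 122, 121, 23 bp.

268, 268, 234, 154, 128, 122, 121, 23 bp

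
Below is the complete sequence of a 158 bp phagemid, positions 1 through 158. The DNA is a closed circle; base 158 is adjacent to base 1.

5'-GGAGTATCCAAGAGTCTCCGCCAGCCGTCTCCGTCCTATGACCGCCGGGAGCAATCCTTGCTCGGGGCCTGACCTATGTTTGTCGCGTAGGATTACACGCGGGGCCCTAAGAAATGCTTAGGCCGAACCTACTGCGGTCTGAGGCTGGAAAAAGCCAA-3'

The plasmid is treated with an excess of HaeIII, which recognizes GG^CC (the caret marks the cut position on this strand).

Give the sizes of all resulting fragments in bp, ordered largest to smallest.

HaeIII sites (GGCC) start at positions 66, 103, 121.
HaeIII cuts after base 2 of each site, so after positions 67, 104, 122.
Circular molecule, 3 cuts → 3 fragments:
  68–104 → 37 bp
  105–122 → 18 bp
  123–158 then 1–67 → 36 + 67 = 103 bp
Sorted largest to smallest: 103, 37, 18 bp.

103, 37, 18 bp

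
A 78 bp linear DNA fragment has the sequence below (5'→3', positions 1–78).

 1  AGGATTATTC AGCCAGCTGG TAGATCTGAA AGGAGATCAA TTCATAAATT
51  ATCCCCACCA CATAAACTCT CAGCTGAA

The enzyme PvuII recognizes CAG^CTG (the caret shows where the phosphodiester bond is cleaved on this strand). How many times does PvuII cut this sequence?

2

CAGCTG occurs starting at positions 14, 71.
PvuII cuts at 2 sites.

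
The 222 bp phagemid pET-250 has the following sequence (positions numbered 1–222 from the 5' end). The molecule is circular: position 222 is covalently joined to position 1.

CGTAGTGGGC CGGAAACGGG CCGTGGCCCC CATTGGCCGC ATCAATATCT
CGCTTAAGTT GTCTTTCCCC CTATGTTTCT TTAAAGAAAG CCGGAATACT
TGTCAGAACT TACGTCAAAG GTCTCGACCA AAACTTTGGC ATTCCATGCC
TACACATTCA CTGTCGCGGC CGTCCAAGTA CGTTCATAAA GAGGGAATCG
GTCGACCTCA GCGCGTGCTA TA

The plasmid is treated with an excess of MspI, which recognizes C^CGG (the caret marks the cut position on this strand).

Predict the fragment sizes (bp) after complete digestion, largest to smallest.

MspI sites (CCGG) start at positions 10, 91.
MspI cuts after the first base of each site, so after positions 10, 91.
Circular molecule, 2 cuts → 2 fragments:
  11–91 → 81 bp
  92–222 then 1–10 → 131 + 10 = 141 bp
Sorted largest to smallest: 141, 81 bp.

141, 81 bp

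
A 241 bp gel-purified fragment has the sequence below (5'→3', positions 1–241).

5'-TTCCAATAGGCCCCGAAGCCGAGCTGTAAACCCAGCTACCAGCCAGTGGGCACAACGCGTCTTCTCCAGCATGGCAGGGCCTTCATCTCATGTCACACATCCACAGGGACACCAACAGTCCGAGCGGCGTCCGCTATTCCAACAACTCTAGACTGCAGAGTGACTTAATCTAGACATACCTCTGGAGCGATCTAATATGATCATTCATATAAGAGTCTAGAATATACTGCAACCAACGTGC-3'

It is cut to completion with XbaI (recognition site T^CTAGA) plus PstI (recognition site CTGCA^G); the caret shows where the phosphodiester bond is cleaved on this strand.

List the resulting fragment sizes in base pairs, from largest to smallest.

147, 47, 25, 12, 10 bp

XbaI sites (TCTAGA) start at positions 147, 169, 216.
XbaI cuts after the first base of each site, so after positions 147, 169, 216.
The PstI site (CTGCAG) starts at position 153.
PstI cuts after base 5 of each site (before the last base), so after position 157.
Combined cut positions: 147, 157, 169, 216.
Linear molecule, 4 cuts → 5 fragments:
  1–147 → 147 bp
  148–157 → 10 bp
  158–169 → 12 bp
  170–216 → 47 bp
  217–241 → 25 bp
Sorted largest to smallest: 147, 47, 25, 12, 10 bp.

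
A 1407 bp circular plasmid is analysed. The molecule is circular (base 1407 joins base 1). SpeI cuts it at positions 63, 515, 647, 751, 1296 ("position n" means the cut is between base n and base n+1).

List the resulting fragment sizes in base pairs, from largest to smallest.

545, 452, 174, 132, 104 bp

Circular molecule, 5 cuts → 5 fragments:
  515 − 63 = 452 bp
  647 − 515 = 132 bp
  751 − 647 = 104 bp
  1296 − 751 = 545 bp
  wrap: 1407 − 1296 + 63 = 174 bp
Sorted largest to smallest: 545, 452, 174, 132, 104 bp.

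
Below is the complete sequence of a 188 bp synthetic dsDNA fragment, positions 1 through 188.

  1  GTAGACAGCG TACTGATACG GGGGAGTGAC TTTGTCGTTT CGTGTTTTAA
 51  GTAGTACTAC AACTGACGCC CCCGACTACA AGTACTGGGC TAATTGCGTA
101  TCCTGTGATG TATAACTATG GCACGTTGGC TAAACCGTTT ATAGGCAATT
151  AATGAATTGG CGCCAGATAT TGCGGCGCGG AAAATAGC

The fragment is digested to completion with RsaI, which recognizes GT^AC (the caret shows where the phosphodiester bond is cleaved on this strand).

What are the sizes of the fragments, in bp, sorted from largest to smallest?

RsaI sites (GTAC) start at positions 10, 54, 82.
RsaI cuts after base 2 of each site, so after positions 11, 55, 83.
Linear molecule, 3 cuts → 4 fragments:
  1–11 → 11 bp
  12–55 → 44 bp
  56–83 → 28 bp
  84–188 → 105 bp
Sorted largest to smallest: 105, 44, 28, 11 bp.

105, 44, 28, 11 bp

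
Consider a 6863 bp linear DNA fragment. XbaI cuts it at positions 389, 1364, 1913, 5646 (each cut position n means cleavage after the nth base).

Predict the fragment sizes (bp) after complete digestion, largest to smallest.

Linear molecule, 4 cuts → 5 fragments:
  389 − 0 = 389 bp
  1364 − 389 = 975 bp
  1913 − 1364 = 549 bp
  5646 − 1913 = 3733 bp
  6863 − 5646 = 1217 bp
Sorted largest to smallest: 3733, 1217, 975, 549, 389 bp.

3733, 1217, 975, 549, 389 bp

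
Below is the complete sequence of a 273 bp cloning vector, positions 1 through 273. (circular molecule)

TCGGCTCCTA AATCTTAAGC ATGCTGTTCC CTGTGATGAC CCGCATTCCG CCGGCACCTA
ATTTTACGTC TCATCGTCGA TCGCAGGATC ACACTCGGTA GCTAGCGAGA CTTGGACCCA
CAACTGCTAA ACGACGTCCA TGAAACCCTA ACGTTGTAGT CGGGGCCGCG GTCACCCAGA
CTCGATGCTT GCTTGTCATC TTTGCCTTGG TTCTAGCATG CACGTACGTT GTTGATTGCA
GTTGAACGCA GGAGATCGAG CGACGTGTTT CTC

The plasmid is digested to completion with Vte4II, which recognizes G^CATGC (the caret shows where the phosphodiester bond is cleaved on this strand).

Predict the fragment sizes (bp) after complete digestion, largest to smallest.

197, 76 bp

Vte4II sites (GCATGC) start at positions 19, 216.
Vte4II cuts after the first base of each site, so after positions 19, 216.
Circular molecule, 2 cuts → 2 fragments:
  20–216 → 197 bp
  217–273 then 1–19 → 57 + 19 = 76 bp
Sorted largest to smallest: 197, 76 bp.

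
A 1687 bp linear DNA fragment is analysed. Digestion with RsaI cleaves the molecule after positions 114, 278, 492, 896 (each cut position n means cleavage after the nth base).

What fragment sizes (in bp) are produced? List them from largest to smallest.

Linear molecule, 4 cuts → 5 fragments:
  114 − 0 = 114 bp
  278 − 114 = 164 bp
  492 − 278 = 214 bp
  896 − 492 = 404 bp
  1687 − 896 = 791 bp
Sorted largest to smallest: 791, 404, 214, 164, 114 bp.

791, 404, 214, 164, 114 bp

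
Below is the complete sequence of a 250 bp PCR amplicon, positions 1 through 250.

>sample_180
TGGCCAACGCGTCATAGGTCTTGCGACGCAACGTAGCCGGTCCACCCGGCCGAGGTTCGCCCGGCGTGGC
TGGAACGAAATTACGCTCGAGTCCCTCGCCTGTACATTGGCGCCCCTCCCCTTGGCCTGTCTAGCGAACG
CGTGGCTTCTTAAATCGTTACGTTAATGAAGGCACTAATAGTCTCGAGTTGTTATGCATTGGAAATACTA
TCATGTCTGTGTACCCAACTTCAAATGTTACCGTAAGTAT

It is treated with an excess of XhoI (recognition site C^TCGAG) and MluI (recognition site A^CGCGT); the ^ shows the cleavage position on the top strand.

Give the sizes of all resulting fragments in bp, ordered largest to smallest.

XhoI sites (CTCGAG) start at positions 86, 183.
XhoI cuts after the first base of each site, so after positions 86, 183.
MluI sites (ACGCGT) start at positions 7, 138.
MluI cuts after the first base of each site, so after positions 7, 138.
Combined cut positions: 7, 86, 138, 183.
Linear molecule, 4 cuts → 5 fragments:
  1–7 → 7 bp
  8–86 → 79 bp
  87–138 → 52 bp
  139–183 → 45 bp
  184–250 → 67 bp
Sorted largest to smallest: 79, 67, 52, 45, 7 bp.

79, 67, 52, 45, 7 bp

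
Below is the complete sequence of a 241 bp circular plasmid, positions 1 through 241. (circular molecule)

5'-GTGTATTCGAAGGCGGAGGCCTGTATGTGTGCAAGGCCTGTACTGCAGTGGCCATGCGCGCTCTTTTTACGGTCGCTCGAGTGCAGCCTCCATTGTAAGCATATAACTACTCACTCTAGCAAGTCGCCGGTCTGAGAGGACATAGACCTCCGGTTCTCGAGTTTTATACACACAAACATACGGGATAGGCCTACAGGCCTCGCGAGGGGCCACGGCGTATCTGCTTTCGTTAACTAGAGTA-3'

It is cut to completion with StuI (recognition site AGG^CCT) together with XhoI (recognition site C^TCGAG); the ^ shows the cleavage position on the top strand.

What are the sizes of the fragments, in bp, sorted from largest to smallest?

80, 63, 40, 33, 17, 8 bp

StuI sites (AGGCCT) start at positions 17, 34, 187, 195.
StuI cuts after base 3 of each site, so after positions 19, 36, 189, 197.
XhoI sites (CTCGAG) start at positions 76, 156.
XhoI cuts after the first base of each site, so after positions 76, 156.
Combined cut positions: 19, 36, 76, 156, 189, 197.
Circular molecule, 6 cuts → 6 fragments:
  20–36 → 17 bp
  37–76 → 40 bp
  77–156 → 80 bp
  157–189 → 33 bp
  190–197 → 8 bp
  198–241 then 1–19 → 44 + 19 = 63 bp
Sorted largest to smallest: 80, 63, 40, 33, 17, 8 bp.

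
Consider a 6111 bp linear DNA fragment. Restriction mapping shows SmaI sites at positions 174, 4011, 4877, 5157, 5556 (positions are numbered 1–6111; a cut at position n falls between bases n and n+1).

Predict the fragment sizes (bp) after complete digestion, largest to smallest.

Linear molecule, 5 cuts → 6 fragments:
  174 − 0 = 174 bp
  4011 − 174 = 3837 bp
  4877 − 4011 = 866 bp
  5157 − 4877 = 280 bp
  5556 − 5157 = 399 bp
  6111 − 5556 = 555 bp
Sorted largest to smallest: 3837, 866, 555, 399, 280, 174 bp.

3837, 866, 555, 399, 280, 174 bp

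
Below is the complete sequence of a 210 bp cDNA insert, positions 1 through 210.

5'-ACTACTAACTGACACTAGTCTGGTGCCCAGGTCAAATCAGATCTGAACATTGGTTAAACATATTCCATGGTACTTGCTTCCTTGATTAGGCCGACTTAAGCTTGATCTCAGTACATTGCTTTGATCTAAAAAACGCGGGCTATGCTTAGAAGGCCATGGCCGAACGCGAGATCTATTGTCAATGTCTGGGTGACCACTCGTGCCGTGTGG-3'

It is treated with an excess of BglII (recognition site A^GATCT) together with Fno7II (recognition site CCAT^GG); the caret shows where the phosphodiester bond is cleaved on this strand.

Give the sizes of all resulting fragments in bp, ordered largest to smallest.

BglII sites (AGATCT) start at positions 39, 169.
BglII cuts after the first base of each site, so after positions 39, 169.
Fno7II sites (CCATGG) start at positions 65, 154.
Fno7II cuts after base 4 of each site, so after positions 68, 157.
Combined cut positions: 39, 68, 157, 169.
Linear molecule, 4 cuts → 5 fragments:
  1–39 → 39 bp
  40–68 → 29 bp
  69–157 → 89 bp
  158–169 → 12 bp
  170–210 → 41 bp
Sorted largest to smallest: 89, 41, 39, 29, 12 bp.

89, 41, 39, 29, 12 bp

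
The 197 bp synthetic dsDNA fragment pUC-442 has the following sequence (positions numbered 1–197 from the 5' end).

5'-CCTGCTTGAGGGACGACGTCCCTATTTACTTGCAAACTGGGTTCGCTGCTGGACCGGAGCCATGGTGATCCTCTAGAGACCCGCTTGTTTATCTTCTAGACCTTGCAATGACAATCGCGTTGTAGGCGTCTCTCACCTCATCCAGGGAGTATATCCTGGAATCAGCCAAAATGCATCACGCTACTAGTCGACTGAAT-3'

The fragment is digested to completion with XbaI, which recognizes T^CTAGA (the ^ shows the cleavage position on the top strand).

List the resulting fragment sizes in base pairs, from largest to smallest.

102, 72, 23 bp

XbaI sites (TCTAGA) start at positions 72, 95.
XbaI cuts after the first base of each site, so after positions 72, 95.
Linear molecule, 2 cuts → 3 fragments:
  1–72 → 72 bp
  73–95 → 23 bp
  96–197 → 102 bp
Sorted largest to smallest: 102, 72, 23 bp.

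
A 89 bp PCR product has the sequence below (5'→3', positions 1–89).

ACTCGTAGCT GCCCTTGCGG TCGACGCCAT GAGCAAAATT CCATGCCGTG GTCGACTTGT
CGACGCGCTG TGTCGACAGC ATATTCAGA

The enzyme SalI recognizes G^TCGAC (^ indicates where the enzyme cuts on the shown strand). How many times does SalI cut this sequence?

GTCGAC occurs starting at positions 20, 51, 59, 72.
SalI cuts at 4 sites.

4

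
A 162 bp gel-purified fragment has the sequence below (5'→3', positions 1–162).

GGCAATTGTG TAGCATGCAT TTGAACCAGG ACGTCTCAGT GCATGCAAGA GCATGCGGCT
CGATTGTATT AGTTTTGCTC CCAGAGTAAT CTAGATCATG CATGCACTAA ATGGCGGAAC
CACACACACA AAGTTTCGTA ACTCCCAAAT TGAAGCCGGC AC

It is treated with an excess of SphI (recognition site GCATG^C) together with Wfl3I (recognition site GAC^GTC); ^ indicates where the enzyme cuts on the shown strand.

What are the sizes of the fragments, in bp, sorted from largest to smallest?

SphI sites (GCATGC) start at positions 13, 41, 51, 100.
SphI cuts after base 5 of each site (before the last base), so after positions 17, 45, 55, 104.
The Wfl3I site (GACGTC) starts at position 30.
Wfl3I cuts after base 3 of each site, so after position 32.
Combined cut positions: 17, 32, 45, 55, 104.
Linear molecule, 5 cuts → 6 fragments:
  1–17 → 17 bp
  18–32 → 15 bp
  33–45 → 13 bp
  46–55 → 10 bp
  56–104 → 49 bp
  105–162 → 58 bp
Sorted largest to smallest: 58, 49, 17, 15, 13, 10 bp.

58, 49, 17, 15, 13, 10 bp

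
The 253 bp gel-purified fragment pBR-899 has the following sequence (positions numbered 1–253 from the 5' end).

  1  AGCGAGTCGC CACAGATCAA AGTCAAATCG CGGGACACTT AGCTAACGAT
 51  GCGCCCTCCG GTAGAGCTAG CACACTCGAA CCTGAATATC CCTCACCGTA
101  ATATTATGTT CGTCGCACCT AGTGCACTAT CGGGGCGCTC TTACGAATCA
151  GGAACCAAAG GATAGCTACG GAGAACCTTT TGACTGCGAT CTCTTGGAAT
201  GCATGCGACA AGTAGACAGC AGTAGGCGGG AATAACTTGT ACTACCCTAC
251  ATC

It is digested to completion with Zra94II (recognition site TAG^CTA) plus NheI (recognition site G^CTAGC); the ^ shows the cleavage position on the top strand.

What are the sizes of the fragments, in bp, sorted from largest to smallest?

99, 88, 42, 24 bp

Zra94II sites (TAGCTA) start at positions 40, 163.
Zra94II cuts after base 3 of each site, so after positions 42, 165.
The NheI site (GCTAGC) starts at position 66.
NheI cuts after the first base of each site, so after position 66.
Combined cut positions: 42, 66, 165.
Linear molecule, 3 cuts → 4 fragments:
  1–42 → 42 bp
  43–66 → 24 bp
  67–165 → 99 bp
  166–253 → 88 bp
Sorted largest to smallest: 99, 88, 42, 24 bp.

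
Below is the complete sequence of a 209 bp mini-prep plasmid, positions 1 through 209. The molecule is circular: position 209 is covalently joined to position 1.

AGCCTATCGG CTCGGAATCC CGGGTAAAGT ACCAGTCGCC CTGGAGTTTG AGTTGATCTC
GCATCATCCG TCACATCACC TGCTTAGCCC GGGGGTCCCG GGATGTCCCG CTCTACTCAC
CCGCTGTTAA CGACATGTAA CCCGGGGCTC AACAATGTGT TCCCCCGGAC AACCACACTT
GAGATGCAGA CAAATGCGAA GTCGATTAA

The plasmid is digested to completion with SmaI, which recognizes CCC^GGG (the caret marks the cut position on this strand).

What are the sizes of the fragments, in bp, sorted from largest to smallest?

87, 69, 44, 9 bp

SmaI sites (CCCGGG) start at positions 19, 88, 97, 141.
SmaI cuts after base 3 of each site, so after positions 21, 90, 99, 143.
Circular molecule, 4 cuts → 4 fragments:
  22–90 → 69 bp
  91–99 → 9 bp
  100–143 → 44 bp
  144–209 then 1–21 → 66 + 21 = 87 bp
Sorted largest to smallest: 87, 69, 44, 9 bp.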